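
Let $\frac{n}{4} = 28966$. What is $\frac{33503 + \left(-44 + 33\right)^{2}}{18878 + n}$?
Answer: $\frac{5604}{22457} \approx 0.24954$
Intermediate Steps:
$n = 115864$ ($n = 4 \cdot 28966 = 115864$)
$\frac{33503 + \left(-44 + 33\right)^{2}}{18878 + n} = \frac{33503 + \left(-44 + 33\right)^{2}}{18878 + 115864} = \frac{33503 + \left(-11\right)^{2}}{134742} = \left(33503 + 121\right) \frac{1}{134742} = 33624 \cdot \frac{1}{134742} = \frac{5604}{22457}$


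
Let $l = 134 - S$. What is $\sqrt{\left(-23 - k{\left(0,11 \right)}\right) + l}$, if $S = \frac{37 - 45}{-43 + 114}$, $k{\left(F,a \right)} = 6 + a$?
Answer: $\frac{\sqrt{474422}}{71} \approx 9.7012$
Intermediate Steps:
$S = - \frac{8}{71} \approx -0.11268$
$l = \frac{9522}{71}$ ($l = 134 - - \frac{8}{71} = 134 + \frac{8}{71} = \frac{9522}{71} \approx 134.11$)
$\sqrt{\left(-23 - k{\left(0,11 \right)}\right) + l} = \sqrt{\left(-23 - \left(6 + 11\right)\right) + \frac{9522}{71}} = \sqrt{\left(-23 - 17\right) + \frac{9522}{71}} = \sqrt{-40 + \frac{9522}{71}} = \sqrt{\frac{6682}{71}} = \frac{\sqrt{474422}}{71}$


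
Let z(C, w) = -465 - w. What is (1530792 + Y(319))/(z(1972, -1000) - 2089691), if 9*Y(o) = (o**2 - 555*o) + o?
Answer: -13702163/18802404 ≈ -0.72875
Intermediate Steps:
Y(o) = -554*o/9 + o**2/9 (Y(o) = ((o**2 - 555*o) + o)/9 = (o**2 - 554*o)/9 = -554*o/9 + o**2/9)
(1530792 + Y(319))/(z(1972, -1000) - 2089691) = (1530792 + (1/9)*319*(-554 + 319))/((-465 - 1*(-1000)) - 2089691) = (1530792 + (1/9)*319*(-235))/((-465 + 1000) - 2089691) = (1530792 - 74965/9)/(535 - 2089691) = (13702163/9)/(-2089156) = (13702163/9)*(-1/2089156) = -13702163/18802404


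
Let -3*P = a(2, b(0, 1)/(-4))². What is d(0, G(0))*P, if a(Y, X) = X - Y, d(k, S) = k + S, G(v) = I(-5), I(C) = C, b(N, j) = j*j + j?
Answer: 125/12 ≈ 10.417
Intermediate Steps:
b(N, j) = j + j² (b(N, j) = j² + j = j + j²)
G(v) = -5
d(k, S) = S + k
P = -25/12 (P = -((1*(1 + 1))/(-4) - 1*2)²/3 = -((1*2)*(-¼) - 2)²/3 = -(2*(-¼) - 2)²/3 = -(-½ - 2)²/3 = -(-5/2)²/3 = -⅓*25/4 = -25/12 ≈ -2.0833)
d(0, G(0))*P = (-5 + 0)*(-25/12) = -5*(-25/12) = 125/12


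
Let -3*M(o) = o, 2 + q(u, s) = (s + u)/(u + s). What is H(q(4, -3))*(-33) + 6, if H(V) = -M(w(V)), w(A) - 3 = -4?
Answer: 17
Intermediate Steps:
w(A) = -1 (w(A) = 3 - 4 = -1)
q(u, s) = -1 (q(u, s) = -2 + (s + u)/(u + s) = -2 + (s + u)/(s + u) = -2 + 1 = -1)
M(o) = -o/3
H(V) = -1/3 (H(V) = -(-1)*(-1)/3 = -1*1/3 = -1/3)
H(q(4, -3))*(-33) + 6 = -1/3*(-33) + 6 = 11 + 6 = 17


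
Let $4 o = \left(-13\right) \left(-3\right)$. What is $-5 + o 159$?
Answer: $\frac{6181}{4} \approx 1545.3$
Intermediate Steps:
$o = \frac{39}{4}$ ($o = \frac{\left(-13\right) \left(-3\right)}{4} = \frac{1}{4} \cdot 39 = \frac{39}{4} \approx 9.75$)
$-5 + o 159 = -5 + \frac{39}{4} \cdot 159 = -5 + \frac{6201}{4} = \frac{6181}{4}$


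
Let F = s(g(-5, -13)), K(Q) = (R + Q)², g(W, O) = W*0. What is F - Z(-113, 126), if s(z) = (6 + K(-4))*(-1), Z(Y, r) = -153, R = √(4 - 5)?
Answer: 132 + 8*I ≈ 132.0 + 8.0*I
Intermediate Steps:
R = I (R = √(-1) = I ≈ 1.0*I)
g(W, O) = 0
K(Q) = (I + Q)²
s(z) = -6 - (-4 + I)² (s(z) = (6 + (I - 4)²)*(-1) = (6 + (-4 + I)²)*(-1) = -6 - (-4 + I)²)
F = -21 + 8*I ≈ -21.0 + 8.0*I
F - Z(-113, 126) = (-21 + 8*I) - 1*(-153) = (-21 + 8*I) + 153 = 132 + 8*I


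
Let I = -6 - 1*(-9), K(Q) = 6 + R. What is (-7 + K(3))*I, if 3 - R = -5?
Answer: 21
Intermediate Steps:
R = 8 (R = 3 - 1*(-5) = 3 + 5 = 8)
K(Q) = 14 (K(Q) = 6 + 8 = 14)
I = 3 (I = -6 + 9 = 3)
(-7 + K(3))*I = (-7 + 14)*3 = 7*3 = 21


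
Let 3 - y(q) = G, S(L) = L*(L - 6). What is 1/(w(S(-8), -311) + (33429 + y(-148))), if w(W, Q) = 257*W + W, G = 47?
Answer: 1/62281 ≈ 1.6056e-5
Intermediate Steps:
S(L) = L*(-6 + L)
y(q) = -44 (y(q) = 3 - 1*47 = 3 - 47 = -44)
w(W, Q) = 258*W
1/(w(S(-8), -311) + (33429 + y(-148))) = 1/(258*(-8*(-6 - 8)) + (33429 - 44)) = 1/(258*(-8*(-14)) + 33385) = 1/(258*112 + 33385) = 1/(28896 + 33385) = 1/62281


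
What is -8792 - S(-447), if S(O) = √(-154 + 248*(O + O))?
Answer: -8792 - I*√221866 ≈ -8792.0 - 471.03*I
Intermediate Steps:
S(O) = √(-154 + 496*O) (S(O) = √(-154 + 248*(2*O)) = √(-154 + 496*O))
-8792 - S(-447) = -8792 - √(-154 + 496*(-447)) = -8792 - √(-154 - 221712) = -8792 - √(-221866) = -8792 - I*√221866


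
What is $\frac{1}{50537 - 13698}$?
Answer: $\frac{1}{36839} \approx 2.7145 \cdot 10^{-5}$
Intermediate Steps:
$\frac{1}{50537 - 13698} = \frac{1}{36839}$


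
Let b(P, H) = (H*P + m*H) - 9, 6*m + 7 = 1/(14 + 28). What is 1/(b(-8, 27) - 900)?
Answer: -28/32379 ≈ -0.00086476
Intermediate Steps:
m = -293/252 (m = -7/6 + 1/(6*(14 + 28)) = -7/6 + (1/6)/42 = -7/6 + (1/6)*(1/42) = -7/6 + 1/252 = -293/252 ≈ -1.1627)
b(P, H) = -9 - 293*H/252 + H*P (b(P, H) = (H*P - 293*H/252) - 9 = (-293*H/252 + H*P) - 9 = -9 - 293*H/252 + H*P)
1/(b(-8, 27) - 900) = 1/((-9 - 293/252*27 + 27*(-8)) - 900) = 1/((-9 - 879/28 - 216) - 900) = 1/(-7179/28 - 900) = 1/(-32379/28) = -28/32379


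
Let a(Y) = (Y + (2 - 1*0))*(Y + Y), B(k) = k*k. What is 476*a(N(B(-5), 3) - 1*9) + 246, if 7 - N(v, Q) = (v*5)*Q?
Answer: 134589246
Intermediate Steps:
B(k) = k²
N(v, Q) = 7 - 5*Q*v (N(v, Q) = 7 - v*5*Q = 7 - 5*v*Q = 7 - 5*Q*v)
a(Y) = 2*Y*(2 + Y) (a(Y) = (Y + (2 + 0))*(2*Y) = (Y + 2)*(2*Y) = (2 + Y)*(2*Y) = 2*Y*(2 + Y))
476*a(N(B(-5), 3) - 1*9) + 246 = 476*(2*((7 - 5*3*(-5)²) - 1*9)*(2 + ((7 - 5*3*(-5)²) - 1*9))) + 246 = 476*(2*((7 - 5*3*25) - 9)*(2 + ((7 - 5*3*25) - 9))) + 246 = 476*(2*((7 - 375) - 9)*(2 + ((7 - 375) - 9))) + 246 = 476*(2*(-368 - 9)*(2 + (-368 - 9))) + 246 = 476*(2*(-377)*(2 - 377)) + 246 = 476*(2*(-377)*(-375)) + 246 = 476*282750 + 246 = 134589000 + 246 = 134589246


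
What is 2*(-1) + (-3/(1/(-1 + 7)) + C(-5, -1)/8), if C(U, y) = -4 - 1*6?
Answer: -85/4 ≈ -21.250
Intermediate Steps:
C(U, y) = -10 (C(U, y) = -4 - 6 = -10)
2*(-1) + (-3/(1/(-1 + 7)) + C(-5, -1)/8) = 2*(-1) + (-3/(1/(-1 + 7)) - 10/8) = -2 + (-3/(1/6) - 10*⅛) = -2 + (-3/⅙ - 5/4) = -2 + (-3*6 - 5/4) = -2 + (-18 - 5/4) = -2 - 77/4 = -85/4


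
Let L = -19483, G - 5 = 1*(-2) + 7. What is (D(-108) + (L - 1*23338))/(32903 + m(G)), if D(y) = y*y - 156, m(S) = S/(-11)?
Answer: -344443/361923 ≈ -0.95170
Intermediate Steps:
G = 10 (G = 5 + (1*(-2) + 7) = 5 + (-2 + 7) = 5 + 5 = 10)
m(S) = -S/11 (m(S) = S*(-1/11) = -S/11)
D(y) = -156 + y² (D(y) = y² - 156 = -156 + y²)
(D(-108) + (L - 1*23338))/(32903 + m(G)) = ((-156 + (-108)²) + (-19483 - 1*23338))/(32903 - 1/11*10) = ((-156 + 11664) + (-19483 - 23338))/(32903 - 10/11) = (11508 - 42821)/(361923/11) = -31313*11/361923 = -344443/361923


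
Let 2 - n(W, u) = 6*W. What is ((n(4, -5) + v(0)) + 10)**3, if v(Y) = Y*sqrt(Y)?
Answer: -1728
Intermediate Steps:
n(W, u) = 2 - 6*W
v(Y) = Y**(3/2)
((n(4, -5) + v(0)) + 10)**3 = (((2 - 6*4) + 0**(3/2)) + 10)**3 = (((2 - 24) + 0) + 10)**3 = ((-22 + 0) + 10)**3 = (-22 + 10)**3 = (-12)**3 = -1728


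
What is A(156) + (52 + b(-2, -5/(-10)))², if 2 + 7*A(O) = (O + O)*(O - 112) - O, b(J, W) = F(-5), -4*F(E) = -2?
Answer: 131455/28 ≈ 4694.8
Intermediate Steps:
F(E) = ½ (F(E) = -¼*(-2) = ½)
b(J, W) = ½
A(O) = -2/7 - O/7 + 2*O*(-112 + O)/7 (A(O) = -2/7 + ((O + O)*(O - 112) - O)/7 = -2/7 + ((2*O)*(-112 + O) - O)/7 = -2/7 + (2*O*(-112 + O) - O)/7 = -2/7 + (-O + 2*O*(-112 + O))/7 = -2/7 + (-O/7 + 2*O*(-112 + O)/7) = -2/7 - O/7 + 2*O*(-112 + O)/7)
A(156) + (52 + b(-2, -5/(-10)))² = (-2/7 - 225/7*156 + (2/7)*156²) + (52 + ½)² = (-2/7 - 35100/7 + (2/7)*24336) + (105/2)² = (-2/7 - 35100/7 + 48672/7) + 11025/4 = 13570/7 + 11025/4 = 131455/28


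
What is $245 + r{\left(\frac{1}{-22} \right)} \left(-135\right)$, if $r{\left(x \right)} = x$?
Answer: $\frac{5525}{22} \approx 251.14$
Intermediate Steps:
$245 + r{\left(\frac{1}{-22} \right)} \left(-135\right) = 245 + \frac{1}{-22} \left(-135\right) = 245 - - \frac{135}{22} = 245 + \frac{135}{22} = \frac{5525}{22}$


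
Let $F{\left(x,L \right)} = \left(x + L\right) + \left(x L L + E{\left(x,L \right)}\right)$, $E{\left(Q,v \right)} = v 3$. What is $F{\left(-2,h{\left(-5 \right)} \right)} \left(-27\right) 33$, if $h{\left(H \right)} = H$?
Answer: $64152$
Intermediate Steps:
$E{\left(Q,v \right)} = 3 v$
$F{\left(x,L \right)} = x + 4 L + x L^{2}$ ($F{\left(x,L \right)} = \left(x + L\right) + \left(x L L + 3 L\right) = \left(L + x\right) + \left(L x L + 3 L\right) = \left(L + x\right) + \left(x L^{2} + 3 L\right) = \left(L + x\right) + \left(3 L + x L^{2}\right) = x + 4 L + x L^{2}$)
$F{\left(-2,h{\left(-5 \right)} \right)} \left(-27\right) 33 = \left(-2 + 4 \left(-5\right) - 2 \left(-5\right)^{2}\right) \left(-27\right) 33 = \left(-2 - 20 - 50\right) \left(-27\right) 33 = \left(-72\right) \left(-27\right) 33 = 1944 \cdot 33 = 64152$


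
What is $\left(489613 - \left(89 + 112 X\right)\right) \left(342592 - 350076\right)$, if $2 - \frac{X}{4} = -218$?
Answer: $-2925974576$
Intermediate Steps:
$X = 880$ ($X = 8 - -872 = 8 + 872 = 880$)
$\left(489613 - \left(89 + 112 X\right)\right) \left(342592 - 350076\right) = \left(489613 - 98649\right) \left(342592 - 350076\right) = \left(489613 - 98649\right) \left(-7484\right) = 390964 \left(-7484\right) = -2925974576$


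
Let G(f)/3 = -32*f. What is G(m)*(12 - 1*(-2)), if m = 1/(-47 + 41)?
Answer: 224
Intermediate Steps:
m = -⅙ (m = 1/(-6) = -⅙ ≈ -0.16667)
G(f) = -96*f (G(f) = 3*(-32*f) = -96*f)
G(m)*(12 - 1*(-2)) = (-96*(-⅙))*(12 - 1*(-2)) = 16*(12 + 2) = 16*14 = 224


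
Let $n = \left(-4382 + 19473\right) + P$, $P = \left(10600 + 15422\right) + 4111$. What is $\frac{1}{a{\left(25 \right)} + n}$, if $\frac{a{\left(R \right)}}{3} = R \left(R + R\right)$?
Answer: $\frac{1}{48974} \approx 2.0419 \cdot 10^{-5}$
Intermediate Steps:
$a{\left(R \right)} = 6 R^{2}$ ($a{\left(R \right)} = 3 R \left(R + R\right) = 3 R 2 R = 3 \cdot 2 R^{2} = 6 R^{2}$)
$P = 30133$ ($P = 26022 + 4111 = 30133$)
$n = 45224$ ($n = \left(-4382 + 19473\right) + 30133 = 15091 + 30133 = 45224$)
$\frac{1}{a{\left(25 \right)} + n} = \frac{1}{6 \cdot 25^{2} + 45224} = \frac{1}{6 \cdot 625 + 45224} = \frac{1}{3750 + 45224} = \frac{1}{48974}$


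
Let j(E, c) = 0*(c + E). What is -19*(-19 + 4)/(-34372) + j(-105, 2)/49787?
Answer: -285/34372 ≈ -0.0082916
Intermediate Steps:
j(E, c) = 0 (j(E, c) = 0*(E + c) = 0)
-19*(-19 + 4)/(-34372) + j(-105, 2)/49787 = -19*(-19 + 4)/(-34372) + 0/49787 = -19*(-15)*(-1/34372) + 0*(1/49787) = 285*(-1/34372) + 0 = -285/34372 + 0 = -285/34372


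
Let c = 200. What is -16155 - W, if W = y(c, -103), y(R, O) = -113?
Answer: -16042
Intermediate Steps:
W = -113
-16155 - W = -16155 - 1*(-113) = -16155 + 113 = -16042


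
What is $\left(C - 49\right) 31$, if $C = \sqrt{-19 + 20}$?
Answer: $-1488$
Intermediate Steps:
$C = 1$ ($C = \sqrt{1} = 1$)
$\left(C - 49\right) 31 = \left(1 - 49\right) 31 = \left(-48\right) 31 = -1488$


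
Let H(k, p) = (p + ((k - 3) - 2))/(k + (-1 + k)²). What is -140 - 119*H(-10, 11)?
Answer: -15064/111 ≈ -135.71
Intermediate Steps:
H(k, p) = (-5 + k + p)/(k + (-1 + k)²) (H(k, p) = (p + ((-3 + k) - 2))/(k + (-1 + k)²) = (p + (-5 + k))/(k + (-1 + k)²) = (-5 + k + p)/(k + (-1 + k)²))
-140 - 119*H(-10, 11) = -140 - 119*(-5 - 10 + 11)/(-10 + (-1 - 10)²) = -140 - 119*(-4)/(-10 + (-11)²) = -140 - 119*(-4)/(-10 + 121) = -140 - 119*(-4)/111 = -140 - 119*(-4/111) = -140 + 476/111 = -15064/111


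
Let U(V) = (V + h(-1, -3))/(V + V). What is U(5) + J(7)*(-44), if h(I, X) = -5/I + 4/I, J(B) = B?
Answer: -1537/5 ≈ -307.40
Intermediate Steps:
h(I, X) = -1/I
U(V) = (1 + V)/(2*V) (U(V) = (V - 1/(-1))/(V + V) = (V - 1*(-1))/((2*V)) = (V + 1)*(1/(2*V)) = (1 + V)*(1/(2*V)) = (1 + V)/(2*V))
U(5) + J(7)*(-44) = (1/2)*(1 + 5)/5 + 7*(-44) = (1/2)*(1/5)*6 - 308 = 3/5 - 308 = -1537/5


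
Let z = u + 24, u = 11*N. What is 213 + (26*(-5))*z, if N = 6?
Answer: -11487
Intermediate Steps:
u = 66 (u = 11*6 = 66)
z = 90 (z = 66 + 24 = 90)
213 + (26*(-5))*z = 213 + (26*(-5))*90 = 213 - 130*90 = 213 - 11700 = -11487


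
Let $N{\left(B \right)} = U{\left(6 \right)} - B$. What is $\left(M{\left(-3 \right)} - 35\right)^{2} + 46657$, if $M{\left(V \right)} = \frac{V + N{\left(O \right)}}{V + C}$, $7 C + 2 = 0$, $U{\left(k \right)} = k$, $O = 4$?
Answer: $\frac{25318357}{529} \approx 47861.0$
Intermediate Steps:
$C = - \frac{2}{7}$ ($C = - \frac{2}{7} + \frac{1}{7} \cdot 0 = - \frac{2}{7} + 0 = - \frac{2}{7} \approx -0.28571$)
$N{\left(B \right)} = 6 - B$
$M{\left(V \right)} = \frac{2 + V}{- \frac{2}{7} + V}$ ($M{\left(V \right)} = \frac{V + \left(6 - 4\right)}{V - \frac{2}{7}} = \frac{V + \left(6 - 4\right)}{- \frac{2}{7} + V} = \frac{V + 2}{- \frac{2}{7} + V} = \frac{2 + V}{- \frac{2}{7} + V}$)
$\left(M{\left(-3 \right)} - 35\right)^{2} + 46657 = \left(\frac{7 \left(2 - 3\right)}{-2 + 7 \left(-3\right)} - 35\right)^{2} + 46657 = \left(7 \frac{1}{-2 - 21} \left(-1\right) - 35\right)^{2} + 46657 = \left(7 \frac{1}{-23} \left(-1\right) - 35\right)^{2} + 46657 = \left(7 \left(- \frac{1}{23}\right) \left(-1\right) - 35\right)^{2} + 46657 = \left(\frac{7}{23} - 35\right)^{2} + 46657 = \left(- \frac{798}{23}\right)^{2} + 46657 = \frac{636804}{529} + 46657 = \frac{25318357}{529}$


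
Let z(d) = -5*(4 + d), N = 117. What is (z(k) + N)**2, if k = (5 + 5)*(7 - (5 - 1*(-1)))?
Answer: 2209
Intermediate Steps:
k = 10 (k = 10*(7 - (5 + 1)) = 10*(7 - 1*6) = 10*(7 - 6) = 10*1 = 10)
z(d) = -20 - 5*d
(z(k) + N)**2 = ((-20 - 5*10) + 117)**2 = ((-20 - 50) + 117)**2 = (-70 + 117)**2 = 47**2 = 2209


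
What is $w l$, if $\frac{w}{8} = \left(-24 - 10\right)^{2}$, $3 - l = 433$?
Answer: $-3976640$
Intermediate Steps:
$l = -430$ ($l = 3 - 433 = -430$)
$w = 9248$ ($w = 8 \left(-24 - 10\right)^{2} = 8 \left(-34\right)^{2} = 8 \cdot 1156 = 9248$)
$w l = 9248 \left(-430\right) = -3976640$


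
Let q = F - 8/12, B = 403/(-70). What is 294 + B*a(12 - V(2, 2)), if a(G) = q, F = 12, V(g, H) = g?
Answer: 24019/105 ≈ 228.75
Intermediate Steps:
B = -403/70 (B = 403*(-1/70) = -403/70 ≈ -5.7571)
q = 34/3 (q = 12 - 8/12 = 12 - 1*⅔ = 12 - ⅔ = 34/3 ≈ 11.333)
a(G) = 34/3
294 + B*a(12 - V(2, 2)) = 294 - 403/70*34/3 = 294 - 6851/105 = 24019/105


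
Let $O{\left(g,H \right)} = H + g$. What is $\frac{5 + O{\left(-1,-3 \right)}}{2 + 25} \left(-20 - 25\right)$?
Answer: $- \frac{5}{3} \approx -1.6667$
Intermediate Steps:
$\frac{5 + O{\left(-1,-3 \right)}}{2 + 25} \left(-20 - 25\right) = \frac{5 - 4}{2 + 25} \left(-20 - 25\right) = \frac{5 - 4}{27} \left(-45\right) = 1 \cdot \frac{1}{27} \left(-45\right) = \frac{1}{27} \left(-45\right) = - \frac{5}{3}$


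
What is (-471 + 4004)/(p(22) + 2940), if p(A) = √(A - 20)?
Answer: 5193510/4321799 - 3533*√2/8643598 ≈ 1.2011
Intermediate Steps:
p(A) = √(-20 + A)
(-471 + 4004)/(p(22) + 2940) = (-471 + 4004)/(√(-20 + 22) + 2940) = 3533/(√2 + 2940) = 3533/(2940 + √2)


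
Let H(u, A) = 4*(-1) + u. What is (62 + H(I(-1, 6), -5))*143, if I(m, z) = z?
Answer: 9152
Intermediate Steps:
H(u, A) = -4 + u
(62 + H(I(-1, 6), -5))*143 = (62 + (-4 + 6))*143 = (62 + 2)*143 = 64*143 = 9152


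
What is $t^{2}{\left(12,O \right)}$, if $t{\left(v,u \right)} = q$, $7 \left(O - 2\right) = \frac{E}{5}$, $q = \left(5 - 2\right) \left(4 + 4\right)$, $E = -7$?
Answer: $576$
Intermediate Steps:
$q = 24$ ($q = 3 \cdot 8 = 24$)
$O = \frac{9}{5}$ ($O = 2 + \frac{\left(-7\right) \frac{1}{5}}{7} = 2 + \frac{1}{7} \left(- \frac{7}{5}\right) = 2 - \frac{1}{5} = \frac{9}{5} \approx 1.8$)
$t{\left(v,u \right)} = 24$
$t^{2}{\left(12,O \right)} = 24^{2} = 576$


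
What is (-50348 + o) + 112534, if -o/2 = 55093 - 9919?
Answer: -28162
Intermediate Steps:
o = -90348 (o = -2*(55093 - 9919) = -2*45174 = -90348)
(-50348 + o) + 112534 = (-50348 - 90348) + 112534 = -140696 + 112534 = -28162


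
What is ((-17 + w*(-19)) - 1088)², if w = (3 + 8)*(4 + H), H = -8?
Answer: 72361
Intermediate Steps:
w = -44 (w = (3 + 8)*(4 - 8) = 11*(-4) = -44)
((-17 + w*(-19)) - 1088)² = ((-17 - 44*(-19)) - 1088)² = ((-17 + 836) - 1088)² = (819 - 1088)² = (-269)² = 72361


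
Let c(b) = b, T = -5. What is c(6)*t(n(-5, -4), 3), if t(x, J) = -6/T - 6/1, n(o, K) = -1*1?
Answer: -144/5 ≈ -28.800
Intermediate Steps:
n(o, K) = -1
t(x, J) = -24/5 (t(x, J) = -6/(-5) - 6/1 = -6*(-1/5) - 6*1 = 6/5 - 6 = -24/5)
c(6)*t(n(-5, -4), 3) = 6*(-24/5) = -144/5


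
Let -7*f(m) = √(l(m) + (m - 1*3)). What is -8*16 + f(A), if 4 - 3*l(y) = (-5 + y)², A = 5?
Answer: -128 - √30/21 ≈ -128.26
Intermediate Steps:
l(y) = 4/3 - (-5 + y)²/3
f(m) = -√(-5/3 + m - (-5 + m)²/3)/7 (f(m) = -√((4/3 - (-5 + m)²/3) + (m - 1*3))/7 = -√((4/3 - (-5 + m)²/3) + (m - 3))/7 = -√((4/3 - (-5 + m)²/3) + (-3 + m))/7 = -√(-5/3 + m - (-5 + m)²/3)/7)
-8*16 + f(A) = -8*16 - √(-90 - 3*5² + 39*5)/21 = -128 - √(-90 - 3*25 + 195)/21 = -128 - √(-90 - 75 + 195)/21 = -128 - √30/21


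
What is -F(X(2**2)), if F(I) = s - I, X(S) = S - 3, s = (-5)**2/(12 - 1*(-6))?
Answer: -7/18 ≈ -0.38889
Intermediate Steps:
s = 25/18 (s = 25/(12 + 6) = 25/18 ≈ 1.3889)
X(S) = -3 + S
F(I) = 25/18 - I
-F(X(2**2)) = -(25/18 - (-3 + 2**2)) = -(25/18 - (-3 + 4)) = -(25/18 - 1*1) = -(25/18 - 1) = -1*7/18 = -7/18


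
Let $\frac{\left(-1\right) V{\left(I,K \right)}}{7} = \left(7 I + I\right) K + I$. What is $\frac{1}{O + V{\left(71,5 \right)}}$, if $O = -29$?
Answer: $- \frac{1}{20406} \approx -4.9005 \cdot 10^{-5}$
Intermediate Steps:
$V{\left(I,K \right)} = - 7 I - 56 I K$ ($V{\left(I,K \right)} = - 7 \left(\left(7 I + I\right) K + I\right) = - 7 \left(8 I K + I\right) = - 7 \left(I + 8 I K\right) = - 7 I - 56 I K$)
$\frac{1}{O + V{\left(71,5 \right)}} = \frac{1}{-29 - 497 \left(1 + 8 \cdot 5\right)} = \frac{1}{-29 - 497 \left(1 + 40\right)} = \frac{1}{-29 - 497 \cdot 41} = \frac{1}{-29 - 20377} = \frac{1}{-20406} = - \frac{1}{20406}$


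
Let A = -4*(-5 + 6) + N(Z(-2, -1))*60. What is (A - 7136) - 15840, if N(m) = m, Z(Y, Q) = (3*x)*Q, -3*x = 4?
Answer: -22740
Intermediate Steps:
x = -4/3 (x = -⅓*4 = -4/3 ≈ -1.3333)
Z(Y, Q) = -4*Q (Z(Y, Q) = (3*(-4/3))*Q = -4*Q)
A = 236 (A = -4*(-5 + 6) - 4*(-1)*60 = -4*1 + 4*60 = -4 + 240 = 236)
(A - 7136) - 15840 = (236 - 7136) - 15840 = -6900 - 15840 = -22740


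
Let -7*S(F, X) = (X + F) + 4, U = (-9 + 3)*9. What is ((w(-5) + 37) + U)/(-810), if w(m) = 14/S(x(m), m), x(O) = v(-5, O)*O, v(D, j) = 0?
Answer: -⅒ ≈ -0.10000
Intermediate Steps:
x(O) = 0 (x(O) = 0*O = 0)
U = -54 (U = -6*9 = -54)
S(F, X) = -4/7 - F/7 - X/7 (S(F, X) = -((X + F) + 4)/7 = -((F + X) + 4)/7 = -(4 + F + X)/7 = -4/7 - F/7 - X/7)
w(m) = 14/(-4/7 - m/7) (w(m) = 14/(-4/7 - ⅐*0 - m/7) = 14/(-4/7 + 0 - m/7) = 14/(-4/7 - m/7))
((w(-5) + 37) + U)/(-810) = ((-98/(4 - 5) + 37) - 54)/(-810) = ((-98/(-1) + 37) - 54)*(-1/810) = ((-98*(-1) + 37) - 54)*(-1/810) = ((98 + 37) - 54)*(-1/810) = (135 - 54)*(-1/810) = 81*(-1/810) = -⅒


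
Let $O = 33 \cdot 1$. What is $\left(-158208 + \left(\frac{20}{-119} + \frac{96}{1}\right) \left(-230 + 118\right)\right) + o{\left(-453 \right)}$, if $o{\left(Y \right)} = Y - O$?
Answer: $- \frac{2880262}{17} \approx -1.6943 \cdot 10^{5}$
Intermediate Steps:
$O = 33$
$o{\left(Y \right)} = -33 + Y$ ($o{\left(Y \right)} = Y - 33 = -33 + Y$)
$\left(-158208 + \left(\frac{20}{-119} + \frac{96}{1}\right) \left(-230 + 118\right)\right) + o{\left(-453 \right)} = \left(-158208 + \left(\frac{20}{-119} + \frac{96}{1}\right) \left(-230 + 118\right)\right) - 486 = \left(-158208 + \left(20 \left(- \frac{1}{119}\right) + 96 \cdot 1\right) \left(-112\right)\right) - 486 = \left(-158208 + \left(- \frac{20}{119} + 96\right) \left(-112\right)\right) - 486 = \left(-158208 + \frac{11404}{119} \left(-112\right)\right) - 486 = \left(-158208 - \frac{182464}{17}\right) - 486 = - \frac{2872000}{17} - 486 = - \frac{2880262}{17}$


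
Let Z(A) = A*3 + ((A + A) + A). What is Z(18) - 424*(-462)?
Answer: 195996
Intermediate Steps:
Z(A) = 6*A (Z(A) = 3*A + (2*A + A) = 3*A + 3*A = 6*A)
Z(18) - 424*(-462) = 6*18 - 424*(-462) = 108 + 195888 = 195996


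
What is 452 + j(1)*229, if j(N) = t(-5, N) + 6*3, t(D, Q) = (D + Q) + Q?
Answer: 3887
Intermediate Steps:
t(D, Q) = D + 2*Q
j(N) = 13 + 2*N (j(N) = (-5 + 2*N) + 6*3 = (-5 + 2*N) + 18 = 13 + 2*N)
452 + j(1)*229 = 452 + (13 + 2*1)*229 = 452 + (13 + 2)*229 = 452 + 15*229 = 452 + 3435 = 3887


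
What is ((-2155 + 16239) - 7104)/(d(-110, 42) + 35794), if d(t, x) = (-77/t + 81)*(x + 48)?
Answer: 6980/43147 ≈ 0.16177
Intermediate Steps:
d(t, x) = (48 + x)*(81 - 77/t) (d(t, x) = (81 - 77/t)*(48 + x) = (48 + x)*(81 - 77/t))
((-2155 + 16239) - 7104)/(d(-110, 42) + 35794) = ((-2155 + 16239) - 7104)/((-3696 - 77*42 + 81*(-110)*(48 + 42))/(-110) + 35794) = (14084 - 7104)/(-(-3696 - 3234 + 81*(-110)*90)/110 + 35794) = 6980/(-(-3696 - 3234 - 801900)/110 + 35794) = 6980/(-1/110*(-808830) + 35794) = 6980/(7353 + 35794) = 6980/43147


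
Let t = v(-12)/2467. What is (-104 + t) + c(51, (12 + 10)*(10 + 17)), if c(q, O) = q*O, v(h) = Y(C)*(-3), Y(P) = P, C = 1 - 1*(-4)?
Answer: 74478715/2467 ≈ 30190.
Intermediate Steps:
C = 5 (C = 1 + 4 = 5)
v(h) = -15 (v(h) = 5*(-3) = -15)
c(q, O) = O*q
t = -15/2467 ≈ -0.0060803
(-104 + t) + c(51, (12 + 10)*(10 + 17)) = (-104 - 15/2467) + ((12 + 10)*(10 + 17))*51 = -256583/2467 + (22*27)*51 = -256583/2467 + 594*51 = -256583/2467 + 30294 = 74478715/2467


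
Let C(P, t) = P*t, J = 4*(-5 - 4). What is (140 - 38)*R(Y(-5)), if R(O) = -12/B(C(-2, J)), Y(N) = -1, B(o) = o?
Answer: -17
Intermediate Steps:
J = -36 (J = 4*(-9) = -36)
R(O) = -⅙ (R(O) = -12/((-2*(-36))) = -12/72 = -12*1/72 = -⅙)
(140 - 38)*R(Y(-5)) = (140 - 38)*(-⅙) = 102*(-⅙) = -17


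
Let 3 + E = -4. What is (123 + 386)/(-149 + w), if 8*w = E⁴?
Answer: 4072/1209 ≈ 3.3681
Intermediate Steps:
E = -7 (E = -3 - 4 = -7)
w = 2401/8 (w = (⅛)*(-7)⁴ = (⅛)*2401 = 2401/8 ≈ 300.13)
(123 + 386)/(-149 + w) = (123 + 386)/(-149 + 2401/8) = 509/(1209/8) = 509*(8/1209) = 4072/1209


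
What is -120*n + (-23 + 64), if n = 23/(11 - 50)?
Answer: 1453/13 ≈ 111.77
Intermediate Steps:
n = -23/39 (n = 23/(-39) = 23*(-1/39) = -23/39 ≈ -0.58974)
-120*n + (-23 + 64) = -120*(-23/39) + (-23 + 64) = 920/13 + 41 = 1453/13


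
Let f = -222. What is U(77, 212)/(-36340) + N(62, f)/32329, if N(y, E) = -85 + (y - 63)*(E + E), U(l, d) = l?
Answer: 10556727/1174835860 ≈ 0.0089857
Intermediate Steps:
N(y, E) = -85 + 2*E*(-63 + y) (N(y, E) = -85 + (-63 + y)*(2*E) = -85 + 2*E*(-63 + y))
U(77, 212)/(-36340) + N(62, f)/32329 = 77/(-36340) + (-85 - 126*(-222) + 2*(-222)*62)/32329 = 77*(-1/36340) + (-85 + 27972 - 27528)*(1/32329) = -77/36340 + 359*(1/32329) = -77/36340 + 359/32329 = 10556727/1174835860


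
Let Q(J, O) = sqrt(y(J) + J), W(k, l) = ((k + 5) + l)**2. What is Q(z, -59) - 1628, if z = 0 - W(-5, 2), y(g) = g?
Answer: -1628 + 2*I*sqrt(2) ≈ -1628.0 + 2.8284*I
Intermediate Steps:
W(k, l) = (5 + k + l)**2 (W(k, l) = ((5 + k) + l)**2 = (5 + k + l)**2)
z = -4 (z = 0 - (5 - 5 + 2)**2 = 0 - 1*2**2 = 0 - 1*4 = 0 - 4 = -4)
Q(J, O) = sqrt(2)*sqrt(J) (Q(J, O) = sqrt(J + J) = sqrt(2*J) = sqrt(2)*sqrt(J))
Q(z, -59) - 1628 = sqrt(2)*sqrt(-4) - 1628 = sqrt(2)*(2*I) - 1628 = 2*I*sqrt(2) - 1628 = -1628 + 2*I*sqrt(2)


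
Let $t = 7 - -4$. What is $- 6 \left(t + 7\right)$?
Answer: $-108$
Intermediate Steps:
$t = 11$ ($t = 7 + 4 = 11$)
$- 6 \left(t + 7\right) = - 6 \left(11 + 7\right) = \left(-6\right) 18 = -108$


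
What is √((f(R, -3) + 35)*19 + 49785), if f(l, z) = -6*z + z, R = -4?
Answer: √50735 ≈ 225.24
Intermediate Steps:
f(l, z) = -5*z
√((f(R, -3) + 35)*19 + 49785) = √((-5*(-3) + 35)*19 + 49785) = √((15 + 35)*19 + 49785) = √(50*19 + 49785) = √(950 + 49785) = √50735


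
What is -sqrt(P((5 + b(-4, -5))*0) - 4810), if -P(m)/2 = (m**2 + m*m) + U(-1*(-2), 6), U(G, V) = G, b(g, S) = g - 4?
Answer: -I*sqrt(4814) ≈ -69.383*I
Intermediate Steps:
b(g, S) = -4 + g
P(m) = -4 - 4*m**2 (P(m) = -2*((m**2 + m*m) - 1*(-2)) = -2*((m**2 + m**2) + 2) = -2*(2*m**2 + 2) = -2*(2 + 2*m**2) = -4 - 4*m**2)
-sqrt(P((5 + b(-4, -5))*0) - 4810) = -sqrt((-4 - 4*((5 + (-4 - 4))*0)**2) - 4810) = -sqrt((-4 - 4*((5 - 8)*0)**2) - 4810) = -sqrt((-4 - 4*(-3*0)**2) - 4810) = -sqrt((-4 - 4*0**2) - 4810) = -sqrt((-4 - 4*0) - 4810) = -sqrt((-4 + 0) - 4810) = -sqrt(-4 - 4810) = -sqrt(-4814) = -I*sqrt(4814)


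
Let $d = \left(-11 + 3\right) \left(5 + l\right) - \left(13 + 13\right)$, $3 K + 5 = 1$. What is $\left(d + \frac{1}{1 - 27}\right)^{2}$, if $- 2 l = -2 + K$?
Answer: $\frac{38328481}{6084} \approx 6299.9$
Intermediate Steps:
$K = - \frac{4}{3}$ ($K = - \frac{5}{3} + \frac{1}{3} \cdot 1 = - \frac{5}{3} + \frac{1}{3} = - \frac{4}{3} \approx -1.3333$)
$l = \frac{5}{3}$ ($l = - \frac{-2 - \frac{4}{3}}{2} = \left(- \frac{1}{2}\right) \left(- \frac{10}{3}\right) = \frac{5}{3} \approx 1.6667$)
$d = - \frac{238}{3}$ ($d = \left(-11 + 3\right) \left(5 + \frac{5}{3}\right) - \left(13 + 13\right) = \left(-8\right) \frac{20}{3} - 26 = - \frac{160}{3} - 26 = - \frac{238}{3} \approx -79.333$)
$\left(d + \frac{1}{1 - 27}\right)^{2} = \left(- \frac{238}{3} + \frac{1}{1 - 27}\right)^{2} = \left(- \frac{238}{3} + \frac{1}{-26}\right)^{2} = \left(- \frac{238}{3} - \frac{1}{26}\right)^{2} = \left(- \frac{6191}{78}\right)^{2} = \frac{38328481}{6084}$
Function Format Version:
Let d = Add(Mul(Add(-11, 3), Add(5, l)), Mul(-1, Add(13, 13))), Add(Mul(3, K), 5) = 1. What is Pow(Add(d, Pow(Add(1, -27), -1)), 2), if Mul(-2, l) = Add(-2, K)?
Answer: Rational(38328481, 6084) ≈ 6299.9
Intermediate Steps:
K = Rational(-4, 3) (K = Add(Rational(-5, 3), Mul(Rational(1, 3), 1)) = Add(Rational(-5, 3), Rational(1, 3)) = Rational(-4, 3) ≈ -1.3333)
l = Rational(5, 3) (l = Mul(Rational(-1, 2), Add(-2, Rational(-4, 3))) = Mul(Rational(-1, 2), Rational(-10, 3)) = Rational(5, 3) ≈ 1.6667)
d = Rational(-238, 3) (d = Add(Mul(Add(-11, 3), Add(5, Rational(5, 3))), Mul(-1, Add(13, 13))) = Add(Mul(-8, Rational(20, 3)), Mul(-1, 26)) = Add(Rational(-160, 3), -26) = Rational(-238, 3) ≈ -79.333)
Pow(Add(d, Pow(Add(1, -27), -1)), 2) = Pow(Add(Rational(-238, 3), Pow(Add(1, -27), -1)), 2) = Pow(Add(Rational(-238, 3), Pow(-26, -1)), 2) = Pow(Add(Rational(-238, 3), Rational(-1, 26)), 2) = Pow(Rational(-6191, 78), 2) = Rational(38328481, 6084)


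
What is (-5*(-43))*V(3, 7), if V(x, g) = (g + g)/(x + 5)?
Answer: 1505/4 ≈ 376.25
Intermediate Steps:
V(x, g) = 2*g/(5 + x) (V(x, g) = (2*g)/(5 + x) = 2*g/(5 + x))
(-5*(-43))*V(3, 7) = (-5*(-43))*(2*7/(5 + 3)) = 215*(2*7/8) = 215*(2*7*(⅛)) = 215*(7/4) = 1505/4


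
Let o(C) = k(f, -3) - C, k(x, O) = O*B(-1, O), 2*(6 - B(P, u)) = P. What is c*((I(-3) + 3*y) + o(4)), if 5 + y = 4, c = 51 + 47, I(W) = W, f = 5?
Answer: -2891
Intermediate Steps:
B(P, u) = 6 - P/2
c = 98
y = -1 (y = -5 + 4 = -1)
k(x, O) = 13*O/2 (k(x, O) = O*(6 - ½*(-1)) = O*(6 + ½) = O*(13/2) = 13*O/2)
o(C) = -39/2 - C (o(C) = (13/2)*(-3) - C = -39/2 - C)
c*((I(-3) + 3*y) + o(4)) = 98*((-3 + 3*(-1)) + (-39/2 - 1*4)) = 98*((-3 - 3) + (-39/2 - 4)) = 98*(-6 - 47/2) = 98*(-59/2) = -2891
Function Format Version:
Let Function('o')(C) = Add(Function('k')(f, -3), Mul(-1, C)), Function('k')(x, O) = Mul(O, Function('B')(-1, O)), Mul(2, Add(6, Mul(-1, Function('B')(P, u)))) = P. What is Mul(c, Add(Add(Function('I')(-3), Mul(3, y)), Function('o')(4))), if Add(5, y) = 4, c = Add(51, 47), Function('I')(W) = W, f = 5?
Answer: -2891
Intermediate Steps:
Function('B')(P, u) = Add(6, Mul(Rational(-1, 2), P))
c = 98
y = -1 (y = Add(-5, 4) = -1)
Function('k')(x, O) = Mul(Rational(13, 2), O) (Function('k')(x, O) = Mul(O, Add(6, Mul(Rational(-1, 2), -1))) = Mul(O, Add(6, Rational(1, 2))) = Mul(O, Rational(13, 2)) = Mul(Rational(13, 2), O))
Function('o')(C) = Add(Rational(-39, 2), Mul(-1, C)) (Function('o')(C) = Add(Mul(Rational(13, 2), -3), Mul(-1, C)) = Add(Rational(-39, 2), Mul(-1, C)))
Mul(c, Add(Add(Function('I')(-3), Mul(3, y)), Function('o')(4))) = Mul(98, Add(Add(-3, Mul(3, -1)), Add(Rational(-39, 2), Mul(-1, 4)))) = Mul(98, Add(Add(-3, -3), Add(Rational(-39, 2), -4))) = Mul(98, Add(-6, Rational(-47, 2))) = Mul(98, Rational(-59, 2)) = -2891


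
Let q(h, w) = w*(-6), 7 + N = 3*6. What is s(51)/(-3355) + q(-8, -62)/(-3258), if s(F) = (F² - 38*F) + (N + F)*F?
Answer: -456997/364353 ≈ -1.2543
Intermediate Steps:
N = 11 (N = -7 + 3*6 = -7 + 18 = 11)
q(h, w) = -6*w
s(F) = F² - 38*F + F*(11 + F) (s(F) = (F² - 38*F) + (11 + F)*F = (F² - 38*F) + F*(11 + F) = F² - 38*F + F*(11 + F))
s(51)/(-3355) + q(-8, -62)/(-3258) = (51*(-27 + 2*51))/(-3355) - 6*(-62)/(-3258) = (51*(-27 + 102))*(-1/3355) + 372*(-1/3258) = (51*75)*(-1/3355) - 62/543 = 3825*(-1/3355) - 62/543 = -765/671 - 62/543 = -456997/364353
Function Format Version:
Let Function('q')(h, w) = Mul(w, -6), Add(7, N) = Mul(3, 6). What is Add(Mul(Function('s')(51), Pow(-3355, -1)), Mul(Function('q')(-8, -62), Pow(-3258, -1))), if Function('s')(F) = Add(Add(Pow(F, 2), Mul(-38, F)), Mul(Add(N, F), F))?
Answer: Rational(-456997, 364353) ≈ -1.2543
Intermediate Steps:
N = 11 (N = Add(-7, Mul(3, 6)) = Add(-7, 18) = 11)
Function('q')(h, w) = Mul(-6, w)
Function('s')(F) = Add(Pow(F, 2), Mul(-38, F), Mul(F, Add(11, F))) (Function('s')(F) = Add(Add(Pow(F, 2), Mul(-38, F)), Mul(Add(11, F), F)) = Add(Add(Pow(F, 2), Mul(-38, F)), Mul(F, Add(11, F))) = Add(Pow(F, 2), Mul(-38, F), Mul(F, Add(11, F))))
Add(Mul(Function('s')(51), Pow(-3355, -1)), Mul(Function('q')(-8, -62), Pow(-3258, -1))) = Add(Mul(Mul(51, Add(-27, Mul(2, 51))), Pow(-3355, -1)), Mul(Mul(-6, -62), Pow(-3258, -1))) = Add(Mul(Mul(51, Add(-27, 102)), Rational(-1, 3355)), Mul(372, Rational(-1, 3258))) = Add(Mul(Mul(51, 75), Rational(-1, 3355)), Rational(-62, 543)) = Add(Mul(3825, Rational(-1, 3355)), Rational(-62, 543)) = Add(Rational(-765, 671), Rational(-62, 543)) = Rational(-456997, 364353)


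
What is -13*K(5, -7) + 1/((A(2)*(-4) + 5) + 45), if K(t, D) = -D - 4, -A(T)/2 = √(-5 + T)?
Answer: (-312*√3 + 1949*I)/(2*(-25*I + 4*√3)) ≈ -38.981 - 0.0051472*I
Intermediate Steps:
A(T) = -2*√(-5 + T)
K(t, D) = -4 - D
-13*K(5, -7) + 1/((A(2)*(-4) + 5) + 45) = -13*(-4 - 1*(-7)) + 1/((-2*√(-5 + 2)*(-4) + 5) + 45) = -13*(-4 + 7) + 1/((-2*I*√3*(-4) + 5) + 45) = -13*3 + 1/((-2*I*√3*(-4) + 5) + 45) = -39 + 1/((-2*I*√3*(-4) + 5) + 45) = -39 + 1/((8*I*√3 + 5) + 45) = -39 + 1/((5 + 8*I*√3) + 45) = -39 + 1/(50 + 8*I*√3)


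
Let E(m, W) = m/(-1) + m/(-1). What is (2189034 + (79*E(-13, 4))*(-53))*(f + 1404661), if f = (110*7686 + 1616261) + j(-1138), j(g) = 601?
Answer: 8043989761076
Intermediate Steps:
E(m, W) = -2*m (E(m, W) = m*(-1) + m*(-1) = -m - m = -2*m)
f = 2462322 (f = (110*7686 + 1616261) + 601 = (845460 + 1616261) + 601 = 2461721 + 601 = 2462322)
(2189034 + (79*E(-13, 4))*(-53))*(f + 1404661) = (2189034 + (79*(-2*(-13)))*(-53))*(2462322 + 1404661) = (2189034 + (79*26)*(-53))*3866983 = (2189034 + 2054*(-53))*3866983 = (2189034 - 108862)*3866983 = 2080172*3866983 = 8043989761076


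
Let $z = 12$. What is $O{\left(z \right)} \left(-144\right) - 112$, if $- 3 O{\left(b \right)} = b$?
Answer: $464$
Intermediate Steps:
$O{\left(b \right)} = - \frac{b}{3}$
$O{\left(z \right)} \left(-144\right) - 112 = \left(- \frac{1}{3}\right) 12 \left(-144\right) - 112 = \left(-4\right) \left(-144\right) - 112 = 576 - 112 = 464$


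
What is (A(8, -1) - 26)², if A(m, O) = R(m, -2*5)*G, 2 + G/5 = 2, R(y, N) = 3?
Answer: 676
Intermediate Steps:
G = 0 (G = -10 + 5*2 = -10 + 10 = 0)
A(m, O) = 0 (A(m, O) = 3*0 = 0)
(A(8, -1) - 26)² = (0 - 26)² = (-26)² = 676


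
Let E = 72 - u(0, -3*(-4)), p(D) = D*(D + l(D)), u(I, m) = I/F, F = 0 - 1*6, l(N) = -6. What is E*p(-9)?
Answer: 9720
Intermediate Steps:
F = -6 (F = 0 - 6 = -6)
u(I, m) = -I/6 (u(I, m) = I/(-6) = I*(-⅙) = -I/6)
p(D) = D*(-6 + D) (p(D) = D*(D - 6) = D*(-6 + D))
E = 72 (E = 72 - (-1)*0/6 = 72 - 1*0 = 72 + 0 = 72)
E*p(-9) = 72*(-9*(-6 - 9)) = 72*(-9*(-15)) = 72*135 = 9720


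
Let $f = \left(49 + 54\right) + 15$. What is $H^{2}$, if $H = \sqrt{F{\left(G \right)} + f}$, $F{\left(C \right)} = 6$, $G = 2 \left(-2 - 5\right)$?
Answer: $124$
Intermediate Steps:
$G = -14$ ($G = 2 \left(-7\right) = -14$)
$f = 118$ ($f = 103 + 15 = 118$)
$H = 2 \sqrt{31}$ ($H = \sqrt{6 + 118} = \sqrt{124} = 2 \sqrt{31} \approx 11.136$)
$H^{2} = \left(2 \sqrt{31}\right)^{2} = 124$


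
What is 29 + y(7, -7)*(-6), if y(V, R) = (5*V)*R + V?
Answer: 1457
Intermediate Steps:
y(V, R) = V + 5*R*V (y(V, R) = 5*R*V + V = V + 5*R*V)
29 + y(7, -7)*(-6) = 29 + (7*(1 + 5*(-7)))*(-6) = 29 + (7*(1 - 35))*(-6) = 29 + (7*(-34))*(-6) = 29 - 238*(-6) = 29 + 1428 = 1457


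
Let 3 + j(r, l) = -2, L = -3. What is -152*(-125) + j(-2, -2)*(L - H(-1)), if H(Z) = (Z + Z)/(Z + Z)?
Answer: 19020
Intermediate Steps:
H(Z) = 1 (H(Z) = (2*Z)/((2*Z)) = (2*Z)*(1/(2*Z)) = 1)
j(r, l) = -5 (j(r, l) = -3 - 2 = -5)
-152*(-125) + j(-2, -2)*(L - H(-1)) = -152*(-125) - 5*(-3 - 1*1) = 19000 - 5*(-3 - 1) = 19000 - 5*(-4) = 19000 + 20 = 19020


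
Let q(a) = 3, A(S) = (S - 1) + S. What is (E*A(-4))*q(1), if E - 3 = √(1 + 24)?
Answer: -216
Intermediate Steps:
A(S) = -1 + 2*S (A(S) = (-1 + S) + S = -1 + 2*S)
E = 8 (E = 3 + √(1 + 24) = 3 + √25 = 3 + 5 = 8)
(E*A(-4))*q(1) = (8*(-1 + 2*(-4)))*3 = (8*(-1 - 8))*3 = (8*(-9))*3 = -72*3 = -216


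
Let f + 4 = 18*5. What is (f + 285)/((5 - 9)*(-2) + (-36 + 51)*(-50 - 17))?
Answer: -371/997 ≈ -0.37212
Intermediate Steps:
f = 86 (f = -4 + 18*5 = -4 + 90 = 86)
(f + 285)/((5 - 9)*(-2) + (-36 + 51)*(-50 - 17)) = (86 + 285)/((5 - 9)*(-2) + (-36 + 51)*(-50 - 17)) = 371/(-4*(-2) + 15*(-67)) = 371/(8 - 1005) = 371/(-997) = 371*(-1/997) = -371/997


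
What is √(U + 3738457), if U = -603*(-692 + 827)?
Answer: 2*√914263 ≈ 1912.3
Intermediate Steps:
U = -81405 (U = -603*135 = -81405)
√(U + 3738457) = √(-81405 + 3738457) = √3657052 = 2*√914263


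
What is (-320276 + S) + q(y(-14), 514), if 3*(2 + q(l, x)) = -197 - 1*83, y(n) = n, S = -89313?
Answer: -1229053/3 ≈ -4.0968e+5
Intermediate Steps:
q(l, x) = -286/3 (q(l, x) = -2 + (-197 - 1*83)/3 = -2 + (-197 - 83)/3 = -2 + (1/3)*(-280) = -2 - 280/3 = -286/3)
(-320276 + S) + q(y(-14), 514) = (-320276 - 89313) - 286/3 = -409589 - 286/3 = -1229053/3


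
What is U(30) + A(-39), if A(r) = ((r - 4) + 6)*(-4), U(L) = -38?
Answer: 110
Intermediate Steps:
A(r) = -8 - 4*r (A(r) = ((-4 + r) + 6)*(-4) = (2 + r)*(-4) = -8 - 4*r)
U(30) + A(-39) = -38 + (-8 - 4*(-39)) = -38 + (-8 + 156) = -38 + 148 = 110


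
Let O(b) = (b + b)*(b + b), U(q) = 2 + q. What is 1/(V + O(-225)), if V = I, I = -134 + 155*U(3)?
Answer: 1/203141 ≈ 4.9227e-6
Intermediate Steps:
O(b) = 4*b**2 (O(b) = (2*b)*(2*b) = 4*b**2)
I = 641 (I = -134 + 155*(2 + 3) = -134 + 155*5 = -134 + 775 = 641)
V = 641
1/(V + O(-225)) = 1/(641 + 4*(-225)**2) = 1/(641 + 4*50625) = 1/(641 + 202500) = 1/203141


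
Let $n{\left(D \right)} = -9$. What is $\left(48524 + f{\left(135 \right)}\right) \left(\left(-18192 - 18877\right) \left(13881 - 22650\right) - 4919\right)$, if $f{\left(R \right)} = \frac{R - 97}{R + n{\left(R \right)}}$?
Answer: $\frac{993697531741402}{63} \approx 1.5773 \cdot 10^{13}$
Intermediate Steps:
$f{\left(R \right)} = \frac{-97 + R}{-9 + R}$ ($f{\left(R \right)} = \frac{R - 97}{R - 9} = \frac{-97 + R}{-9 + R}$)
$\left(48524 + f{\left(135 \right)}\right) \left(\left(-18192 - 18877\right) \left(13881 - 22650\right) - 4919\right) = \left(48524 + \frac{-97 + 135}{-9 + 135}\right) \left(\left(-18192 - 18877\right) \left(13881 - 22650\right) - 4919\right) = \left(48524 + \frac{1}{126} \cdot 38\right) \left(\left(-37069\right) \left(-8769\right) - 4919\right) = \left(48524 + \frac{1}{126} \cdot 38\right) \left(325058061 - 4919\right) = \left(48524 + \frac{19}{63}\right) 325053142 = \frac{3057031}{63} \cdot 325053142 = \frac{993697531741402}{63}$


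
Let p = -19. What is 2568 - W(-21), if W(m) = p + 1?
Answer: 2586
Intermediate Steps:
W(m) = -18 (W(m) = -19 + 1 = -18)
2568 - W(-21) = 2568 - 1*(-18) = 2568 + 18 = 2586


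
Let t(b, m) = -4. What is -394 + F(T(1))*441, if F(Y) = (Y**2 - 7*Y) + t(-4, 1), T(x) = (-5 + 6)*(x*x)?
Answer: -4804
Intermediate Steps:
T(x) = x**2 (T(x) = 1*x**2 = x**2)
F(Y) = -4 + Y**2 - 7*Y (F(Y) = (Y**2 - 7*Y) - 4 = -4 + Y**2 - 7*Y)
-394 + F(T(1))*441 = -394 + (-4 + (1**2)**2 - 7*1**2)*441 = -394 + (-4 + 1**2 - 7*1)*441 = -394 + (-4 + 1 - 7)*441 = -394 - 10*441 = -394 - 4410 = -4804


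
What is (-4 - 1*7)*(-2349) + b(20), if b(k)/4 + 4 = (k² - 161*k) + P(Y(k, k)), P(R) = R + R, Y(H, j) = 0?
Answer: 14543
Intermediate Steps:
P(R) = 2*R
b(k) = -16 - 644*k + 4*k² (b(k) = -16 + 4*((k² - 161*k) + 2*0) = -16 + 4*((k² - 161*k) + 0) = -16 + 4*(k² - 161*k) = -16 + (-644*k + 4*k²) = -16 - 644*k + 4*k²)
(-4 - 1*7)*(-2349) + b(20) = (-4 - 1*7)*(-2349) + (-16 - 644*20 + 4*20²) = (-4 - 7)*(-2349) + (-16 - 12880 + 4*400) = -11*(-2349) + (-16 - 12880 + 1600) = 25839 - 11296 = 14543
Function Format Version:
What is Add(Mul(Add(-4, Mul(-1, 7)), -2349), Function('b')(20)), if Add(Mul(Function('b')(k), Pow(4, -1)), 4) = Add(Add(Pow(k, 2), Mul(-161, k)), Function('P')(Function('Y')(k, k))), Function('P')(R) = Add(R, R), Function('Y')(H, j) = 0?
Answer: 14543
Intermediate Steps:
Function('P')(R) = Mul(2, R)
Function('b')(k) = Add(-16, Mul(-644, k), Mul(4, Pow(k, 2))) (Function('b')(k) = Add(-16, Mul(4, Add(Add(Pow(k, 2), Mul(-161, k)), Mul(2, 0)))) = Add(-16, Mul(4, Add(Add(Pow(k, 2), Mul(-161, k)), 0))) = Add(-16, Mul(4, Add(Pow(k, 2), Mul(-161, k)))) = Add(-16, Add(Mul(-644, k), Mul(4, Pow(k, 2)))) = Add(-16, Mul(-644, k), Mul(4, Pow(k, 2))))
Add(Mul(Add(-4, Mul(-1, 7)), -2349), Function('b')(20)) = Add(Mul(Add(-4, Mul(-1, 7)), -2349), Add(-16, Mul(-644, 20), Mul(4, Pow(20, 2)))) = Add(Mul(Add(-4, -7), -2349), Add(-16, -12880, Mul(4, 400))) = Add(Mul(-11, -2349), Add(-16, -12880, 1600)) = Add(25839, -11296) = 14543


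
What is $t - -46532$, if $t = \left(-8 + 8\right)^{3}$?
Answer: $46532$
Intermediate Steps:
$t = 0$ ($t = 0^{3} = 0$)
$t - -46532 = 0 - -46532 = 0 + 46532 = 46532$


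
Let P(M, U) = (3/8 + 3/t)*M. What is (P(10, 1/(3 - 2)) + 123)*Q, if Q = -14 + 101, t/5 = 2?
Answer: 45153/4 ≈ 11288.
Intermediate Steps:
t = 10 (t = 5*2 = 10)
P(M, U) = 27*M/40 (P(M, U) = (3/8 + 3/10)*M = 27*M/40)
Q = 87
(P(10, 1/(3 - 2)) + 123)*Q = ((27/40)*10 + 123)*87 = (27/4 + 123)*87 = (519/4)*87 = 45153/4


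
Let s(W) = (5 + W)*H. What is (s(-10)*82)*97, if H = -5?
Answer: 198850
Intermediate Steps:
s(W) = -25 - 5*W (s(W) = (5 + W)*(-5) = -25 - 5*W)
(s(-10)*82)*97 = ((-25 - 5*(-10))*82)*97 = ((-25 + 50)*82)*97 = (25*82)*97 = 2050*97 = 198850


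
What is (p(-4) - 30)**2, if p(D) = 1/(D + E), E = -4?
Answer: 58081/64 ≈ 907.52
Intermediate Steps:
p(D) = 1/(-4 + D) (p(D) = 1/(D - 4) = 1/(-4 + D))
(p(-4) - 30)**2 = (1/(-4 - 4) - 30)**2 = (1/(-8) - 30)**2 = (-1/8 - 30)**2 = (-241/8)**2 = 58081/64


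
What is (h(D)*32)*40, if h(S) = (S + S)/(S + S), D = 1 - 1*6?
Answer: 1280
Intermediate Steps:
D = -5 (D = 1 - 6 = -5)
h(S) = 1 (h(S) = (2*S)/((2*S)) = (2*S)*(1/(2*S)) = 1)
(h(D)*32)*40 = (1*32)*40 = 32*40 = 1280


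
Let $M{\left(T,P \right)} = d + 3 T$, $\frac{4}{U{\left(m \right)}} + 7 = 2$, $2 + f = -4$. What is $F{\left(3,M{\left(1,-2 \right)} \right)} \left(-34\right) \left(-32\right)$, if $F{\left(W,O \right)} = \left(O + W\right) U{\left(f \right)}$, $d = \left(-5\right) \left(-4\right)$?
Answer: $- \frac{113152}{5} \approx -22630.0$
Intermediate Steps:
$f = -6$ ($f = -2 - 4 = -6$)
$U{\left(m \right)} = - \frac{4}{5}$ ($U{\left(m \right)} = \frac{4}{-7 + 2} = \frac{4}{-5} = 4 \left(- \frac{1}{5}\right) = - \frac{4}{5}$)
$d = 20$
$M{\left(T,P \right)} = 20 + 3 T$
$F{\left(W,O \right)} = - \frac{4 O}{5} - \frac{4 W}{5}$ ($F{\left(W,O \right)} = \left(O + W\right) \left(- \frac{4}{5}\right) = - \frac{4 O}{5} - \frac{4 W}{5}$)
$F{\left(3,M{\left(1,-2 \right)} \right)} \left(-34\right) \left(-32\right) = \left(- \frac{4 \left(20 + 3 \cdot 1\right)}{5} - \frac{12}{5}\right) \left(-34\right) \left(-32\right) = \left(- \frac{4 \left(20 + 3\right)}{5} - \frac{12}{5}\right) \left(-34\right) \left(-32\right) = \left(\left(- \frac{4}{5}\right) 23 - \frac{12}{5}\right) \left(-34\right) \left(-32\right) = \left(- \frac{92}{5} - \frac{12}{5}\right) \left(-34\right) \left(-32\right) = \left(- \frac{104}{5}\right) \left(-34\right) \left(-32\right) = \frac{3536}{5} \left(-32\right) = - \frac{113152}{5}$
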